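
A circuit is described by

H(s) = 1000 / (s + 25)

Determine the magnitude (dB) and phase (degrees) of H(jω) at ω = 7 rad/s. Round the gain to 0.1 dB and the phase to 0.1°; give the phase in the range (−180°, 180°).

31.7 dB, -15.6°

At s = jω = j7:
pole (s+25): 25 + j7 → |·| = √(25²+7²) = √674 ≈ 25.962, ∠ = arctan(7/25) ≈ 15.64°
|H| = 1000 / 25.962 ≈ 38.518
Gain = 20 log₁₀(38.518) ≈ 31.71 dB
∠H = 0.00° − 15.64° = -15.64°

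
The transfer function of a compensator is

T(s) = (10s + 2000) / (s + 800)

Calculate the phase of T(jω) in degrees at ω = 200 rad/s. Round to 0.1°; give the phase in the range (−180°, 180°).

Substitute s = j200:
Numerator: 10(j200) + 2000 = 2000 + j2000
Denominator: (j200) + 800 = 800 + j200
|N| = √(2000² + 2000²) ≈ 2828.4, ∠N ≈ 45.00°
|D| = √(800² + 200²) ≈ 824.62, ∠D ≈ 14.04°
∠T = 45.00° − 14.04° = 30.96°

31.0°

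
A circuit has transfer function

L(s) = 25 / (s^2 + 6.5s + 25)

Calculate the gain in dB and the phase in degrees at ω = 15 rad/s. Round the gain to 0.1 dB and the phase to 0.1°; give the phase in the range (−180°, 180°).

-19.0 dB, -154.0°

At s = jω = j15:
quadratic: (j15)² + 6.5·j15 + 25 = -200 + j97.5 → |·| ≈ 222.5, ∠ ≈ 154.01°
|L| = 25 / 222.5 ≈ 0.11236
Gain = 20 log₁₀(0.11236) ≈ -18.99 dB
∠L = 0.00° − 154.01° = -154.01°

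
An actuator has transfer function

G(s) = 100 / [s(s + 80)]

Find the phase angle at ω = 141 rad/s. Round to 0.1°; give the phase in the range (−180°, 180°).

-150.4°

At s = jω = j141:
pole (s+80): 80 + j141 → |·| = √(80²+141²) = √26281 ≈ 162.11, ∠ = arctan(141/80) ≈ 60.43°
pole at origin: |s| = 141, ∠ = 90.00° (in denominator)
∠G = 0.00° − 150.43° = -150.43°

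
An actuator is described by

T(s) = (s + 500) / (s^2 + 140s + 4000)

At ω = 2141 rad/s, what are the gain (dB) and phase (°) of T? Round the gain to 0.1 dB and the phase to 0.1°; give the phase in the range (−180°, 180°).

-66.4 dB, -99.4°

Substitute s = j2141:
Numerator: (j2141) + 500 = 500 + j2141
Denominator: (j2141)^2 + 140(j2141) + 4000 = -4579881 + j299740
|N| = √(500² + 2141²) ≈ 2198.6, ∠N ≈ 76.85°
|D| = √(4579881² + 299740²) ≈ 4.5897e+06, ∠D ≈ 176.26°
|T| = 2198.6 / 4.5897e+06 ≈ 0.00047903
Gain = 20 log₁₀(0.00047903) ≈ -66.39 dB
∠T = 76.85° − 176.26° = -99.41°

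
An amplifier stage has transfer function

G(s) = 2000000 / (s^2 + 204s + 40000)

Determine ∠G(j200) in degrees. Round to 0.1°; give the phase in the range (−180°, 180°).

At s = jω = j200:
quadratic: (j200)² + 204·j200 + 40000 = 0 + j40800 → |·| ≈ 40800, ∠ ≈ 90.00°
∠G = 0.00° − 90.00° = -90.00°

-90.0°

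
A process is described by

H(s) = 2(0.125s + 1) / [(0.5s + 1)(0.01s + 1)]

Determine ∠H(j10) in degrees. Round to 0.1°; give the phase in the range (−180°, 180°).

-33.1°

At ω = 10 rad/s:
zero (1 + j10·0.125) = 1 + j1.25 → |·| ≈ 1.6008, ∠ ≈ 51.34°
pole (1 + j10·0.5) = 1 + j5 → |·| ≈ 5.099, ∠ ≈ 78.69°
pole (1 + j10·0.01) = 1 + j0.1 → |·| ≈ 1.005, ∠ ≈ 5.71°
∠H = (51.34°) − (78.69° + 5.71°) = -33.06°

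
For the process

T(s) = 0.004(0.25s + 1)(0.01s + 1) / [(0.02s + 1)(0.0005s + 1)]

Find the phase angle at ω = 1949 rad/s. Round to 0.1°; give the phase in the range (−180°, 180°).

44.2°

At ω = 1949 rad/s:
zero (1 + j1949·0.25) = 1 + j487.25 → |·| ≈ 487.25, ∠ ≈ 89.88°
zero (1 + j1949·0.01) = 1 + j19.49 → |·| ≈ 19.516, ∠ ≈ 87.06°
pole (1 + j1949·0.02) = 1 + j38.98 → |·| ≈ 38.993, ∠ ≈ 88.53°
pole (1 + j1949·0.0005) = 1 + j0.9745 → |·| ≈ 1.3963, ∠ ≈ 44.26°
∠T = (89.88° + 87.06°) − (88.53° + 44.26°) = 44.15°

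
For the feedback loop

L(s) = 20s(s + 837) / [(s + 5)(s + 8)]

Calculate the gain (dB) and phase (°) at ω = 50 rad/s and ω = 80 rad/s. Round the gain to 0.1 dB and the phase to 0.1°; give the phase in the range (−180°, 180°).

ω = 50: 50.4 dB, -71.8°; ω = 80: 46.4 dB, -75.3°

At s = jω = j50:
zero (s+837): 837 + j50 → |·| = √(837²+50²) = √703069 ≈ 838.49, ∠ = arctan(50/837) ≈ 3.42°
zero at origin: s = j50 → |·| = 50, ∠ = 90.00°
pole (s+5): 5 + j50 → |·| = √(5²+50²) = √2525 ≈ 50.249, ∠ = arctan(50/5) ≈ 84.29°
pole (s+8): 8 + j50 → |·| = √(8²+50²) = √2564 ≈ 50.636, ∠ = arctan(50/8) ≈ 80.91°
|L| = 20 · 41924 / 2544.4 ≈ 329.54
Gain = 20 log₁₀(329.54) ≈ 50.36 dB
∠L = 93.42° − 165.20° = -71.78°

At s = jω = j80:
zero (s+837): 837 + j80 → |·| = √(837²+80²) = √706969 ≈ 840.81, ∠ = arctan(80/837) ≈ 5.46°
zero at origin: s = j80 → |·| = 80, ∠ = 90.00°
pole (s+5): 5 + j80 → |·| = √(5²+80²) = √6425 ≈ 80.156, ∠ = arctan(80/5) ≈ 86.42°
pole (s+8): 8 + j80 → |·| = √(8²+80²) = √6464 ≈ 80.399, ∠ = arctan(80/8) ≈ 84.29°
|L| = 20 · 67265 / 6444.5 ≈ 208.75
Gain = 20 log₁₀(208.75) ≈ 46.39 dB
∠L = 95.46° − 170.71° = -75.25°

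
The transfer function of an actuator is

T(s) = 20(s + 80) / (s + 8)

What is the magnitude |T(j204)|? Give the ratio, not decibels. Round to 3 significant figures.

21.5

At s = jω = j204:
zero (s+80): 80 + j204 → |·| = √(80²+204²) = √48016 ≈ 219.13, ∠ = arctan(204/80) ≈ 68.59°
pole (s+8): 8 + j204 → |·| = √(8²+204²) = √41680 ≈ 204.16, ∠ = arctan(204/8) ≈ 87.75°
|T| = 20 · 219.13 / 204.16 ≈ 21.466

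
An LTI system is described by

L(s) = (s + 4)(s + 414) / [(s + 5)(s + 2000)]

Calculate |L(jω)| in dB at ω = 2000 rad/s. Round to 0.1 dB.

At s = jω = j2000:
zero (s+4): 4 + j2000 → |·| = √(4²+2000²) = √4000016 ≈ 2000, ∠ = arctan(2000/4) ≈ 89.89°
zero (s+414): 414 + j2000 → |·| = √(414²+2000²) = √4171396 ≈ 2042.4, ∠ = arctan(2000/414) ≈ 78.30°
pole (s+5): 5 + j2000 → |·| = √(5²+2000²) = √4000025 ≈ 2000, ∠ = arctan(2000/5) ≈ 89.86°
pole (s+2000): 2000 + j2000 → |·| = √(2000²+2000²) = √8000000 ≈ 2828.4, ∠ = arctan(2000/2000) ≈ 45.00°
|L| = 1 · 4.0848e+06 / 5.6568e+06 ≈ 0.7221
Gain = 20 log₁₀(0.7221) ≈ -2.83 dB

-2.8 dB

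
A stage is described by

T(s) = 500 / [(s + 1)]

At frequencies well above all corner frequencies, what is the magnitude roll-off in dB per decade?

Each pole contributes −20 dB/decade at high frequency; each zero contributes +20 dB/decade.
Net: 0 zero(s) − 1 pole(s) → -20 dB/decade.

-20 dB/decade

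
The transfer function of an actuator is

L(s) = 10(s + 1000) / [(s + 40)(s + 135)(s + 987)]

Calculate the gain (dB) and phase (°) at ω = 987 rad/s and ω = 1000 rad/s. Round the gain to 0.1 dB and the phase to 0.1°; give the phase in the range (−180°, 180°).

At s = jω = j987:
zero (s+1000): 1000 + j987 → |·| = √(1000²+987²) = √1974169 ≈ 1405.1, ∠ = arctan(987/1000) ≈ 44.63°
pole (s+40): 40 + j987 → |·| = √(40²+987²) = √975769 ≈ 987.81, ∠ = arctan(987/40) ≈ 87.68°
pole (s+135): 135 + j987 → |·| = √(135²+987²) = √992394 ≈ 996.19, ∠ = arctan(987/135) ≈ 82.21°
pole (s+987): 987 + j987 → |·| = √(987²+987²) = √1948338 ≈ 1395.8, ∠ = arctan(987/987) ≈ 45.00°
|L| = 10 · 1405.1 / 1.3735e+09 ≈ 1.023e-05
Gain = 20 log₁₀(1.023e-05) ≈ -99.80 dB
∠L = 44.63° − 214.89° = -170.26°

At s = jω = j1000:
zero (s+1000): 1000 + j1000 → |·| = √(1000²+1000²) = √2000000 ≈ 1414.2, ∠ = arctan(1000/1000) ≈ 45.00°
pole (s+40): 40 + j1000 → |·| = √(40²+1000²) = √1001600 ≈ 1000.8, ∠ = arctan(1000/40) ≈ 87.71°
pole (s+135): 135 + j1000 → |·| = √(135²+1000²) = √1018225 ≈ 1009.1, ∠ = arctan(1000/135) ≈ 82.31°
pole (s+987): 987 + j1000 → |·| = √(987²+1000²) = √1974169 ≈ 1405.1, ∠ = arctan(1000/987) ≈ 45.37°
|L| = 10 · 1414.2 / 1.419e+09 ≈ 9.9662e-06
Gain = 20 log₁₀(9.9662e-06) ≈ -100.03 dB
∠L = 45.00° − 215.39° = -170.39°

ω = 987: -99.8 dB, -170.3°; ω = 1000: -100.0 dB, -170.4°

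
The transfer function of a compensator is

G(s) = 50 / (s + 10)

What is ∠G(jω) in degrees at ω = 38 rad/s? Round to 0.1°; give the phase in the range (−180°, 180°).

Substitute s = j38:
Numerator: 50 = 50 + j0
Denominator: (j38) + 10 = 10 + j38
|N| = √(50² + 0²) ≈ 50, ∠N ≈ 0.00°
|D| = √(10² + 38²) ≈ 39.294, ∠D ≈ 75.26°
∠G = 0.00° − 75.26° = -75.26°

-75.3°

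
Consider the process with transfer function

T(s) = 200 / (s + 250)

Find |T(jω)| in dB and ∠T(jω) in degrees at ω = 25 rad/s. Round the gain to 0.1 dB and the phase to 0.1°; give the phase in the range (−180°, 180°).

Substitute s = j25:
Numerator: 200 = 200 + j0
Denominator: (j25) + 250 = 250 + j25
|N| = √(200² + 0²) ≈ 200, ∠N ≈ 0.00°
|D| = √(250² + 25²) ≈ 251.25, ∠D ≈ 5.71°
|T| = 200 / 251.25 ≈ 0.79602
Gain = 20 log₁₀(0.79602) ≈ -1.98 dB
∠T = 0.00° − 5.71° = -5.71°

-2.0 dB, -5.7°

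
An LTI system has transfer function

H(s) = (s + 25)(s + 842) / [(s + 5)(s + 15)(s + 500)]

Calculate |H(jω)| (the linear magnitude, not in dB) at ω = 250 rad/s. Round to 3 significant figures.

0.00630

At s = jω = j250:
zero (s+25): 25 + j250 → |·| = √(25²+250²) = √63125 ≈ 251.25, ∠ = arctan(250/25) ≈ 84.29°
zero (s+842): 842 + j250 → |·| = √(842²+250²) = √771464 ≈ 878.33, ∠ = arctan(250/842) ≈ 16.54°
pole (s+5): 5 + j250 → |·| = √(5²+250²) = √62525 ≈ 250.05, ∠ = arctan(250/5) ≈ 88.85°
pole (s+15): 15 + j250 → |·| = √(15²+250²) = √62725 ≈ 250.45, ∠ = arctan(250/15) ≈ 86.57°
pole (s+500): 500 + j250 → |·| = √(500²+250²) = √312500 ≈ 559.02, ∠ = arctan(250/500) ≈ 26.57°
|H| = 1 · 2.2068e+05 / 3.5009e+07 ≈ 0.0063035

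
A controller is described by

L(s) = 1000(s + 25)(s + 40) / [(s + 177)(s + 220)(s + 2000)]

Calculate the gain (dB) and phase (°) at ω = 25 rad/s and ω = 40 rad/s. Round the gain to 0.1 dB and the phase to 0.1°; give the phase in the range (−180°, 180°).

At s = jω = j25:
zero (s+25): 25 + j25 → |·| = √(25²+25²) = √1250 ≈ 35.355, ∠ = arctan(25/25) ≈ 45.00°
zero (s+40): 40 + j25 → |·| = √(40²+25²) = √2225 ≈ 47.17, ∠ = arctan(25/40) ≈ 32.01°
pole (s+177): 177 + j25 → |·| = √(177²+25²) = √31954 ≈ 178.76, ∠ = arctan(25/177) ≈ 8.04°
pole (s+220): 220 + j25 → |·| = √(220²+25²) = √49025 ≈ 221.42, ∠ = arctan(25/220) ≈ 6.48°
pole (s+2000): 2000 + j25 → |·| = √(2000²+25²) = √4000625 ≈ 2000.2, ∠ = arctan(25/2000) ≈ 0.72°
|L| = 1000 · 1667.7 / 7.917e+07 ≈ 0.021065
Gain = 20 log₁₀(0.021065) ≈ -33.53 dB
∠L = 77.01° − 15.24° = 61.77°

At s = jω = j40:
zero (s+25): 25 + j40 → |·| = √(25²+40²) = √2225 ≈ 47.17, ∠ = arctan(40/25) ≈ 57.99°
zero (s+40): 40 + j40 → |·| = √(40²+40²) = √3200 ≈ 56.569, ∠ = arctan(40/40) ≈ 45.00°
pole (s+177): 177 + j40 → |·| = √(177²+40²) = √32929 ≈ 181.46, ∠ = arctan(40/177) ≈ 12.73°
pole (s+220): 220 + j40 → |·| = √(220²+40²) = √50000 ≈ 223.61, ∠ = arctan(40/220) ≈ 10.30°
pole (s+2000): 2000 + j40 → |·| = √(2000²+40²) = √4001600 ≈ 2000.4, ∠ = arctan(40/2000) ≈ 1.15°
|L| = 1000 · 2668.4 / 8.1169e+07 ≈ 0.032875
Gain = 20 log₁₀(0.032875) ≈ -29.66 dB
∠L = 102.99° − 24.18° = 78.81°

ω = 25: -33.5 dB, 61.8°; ω = 40: -29.7 dB, 78.8°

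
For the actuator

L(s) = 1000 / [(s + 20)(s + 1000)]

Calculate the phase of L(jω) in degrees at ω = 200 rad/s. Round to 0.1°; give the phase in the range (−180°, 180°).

At s = jω = j200:
pole (s+20): 20 + j200 → |·| = √(20²+200²) = √40400 ≈ 201, ∠ = arctan(200/20) ≈ 84.29°
pole (s+1000): 1000 + j200 → |·| = √(1000²+200²) = √1040000 ≈ 1019.8, ∠ = arctan(200/1000) ≈ 11.31°
∠L = 0.00° − 95.60° = -95.60°

-95.6°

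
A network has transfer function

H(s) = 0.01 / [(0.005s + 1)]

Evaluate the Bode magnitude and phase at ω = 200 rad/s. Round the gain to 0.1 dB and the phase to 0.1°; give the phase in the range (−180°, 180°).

-43.0 dB, -45.0°

At ω = 200 rad/s:
pole (1 + j200·0.005) = 1 + j1 → |·| ≈ 1.4142, ∠ ≈ 45.00°
|H| = 0.01 · 1 / (1.4142) ≈ 0.0070711
Gain = 20 log₁₀(0.0070711) ≈ -43.01 dB
∠H = (0°) − (45.00°) = -45.00°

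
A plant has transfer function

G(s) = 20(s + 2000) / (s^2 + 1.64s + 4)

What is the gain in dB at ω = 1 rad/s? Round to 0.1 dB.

At s = jω = j1:
zero (s+2000): 2000 + j1 → |·| = √(2000²+1²) = √4000001 ≈ 2000, ∠ = arctan(1/2000) ≈ 0.03°
quadratic: (j1)² + 1.64·j1 + 4 = 3 + j1.64 → |·| ≈ 3.419, ∠ ≈ 28.66°
|G| = 20 · 2000 / 3.419 ≈ 11699
Gain = 20 log₁₀(11699) ≈ 81.36 dB

81.4 dB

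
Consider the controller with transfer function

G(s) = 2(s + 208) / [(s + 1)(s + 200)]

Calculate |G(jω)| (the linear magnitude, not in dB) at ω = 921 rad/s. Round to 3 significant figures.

0.00218

At s = jω = j921:
zero (s+208): 208 + j921 → |·| = √(208²+921²) = √891505 ≈ 944.2, ∠ = arctan(921/208) ≈ 77.27°
pole (s+1): 1 + j921 → |·| = √(1²+921²) = √848242 ≈ 921, ∠ = arctan(921/1) ≈ 89.94°
pole (s+200): 200 + j921 → |·| = √(200²+921²) = √888241 ≈ 942.47, ∠ = arctan(921/200) ≈ 77.75°
|G| = 2 · 944.2 / 8.6801e+05 ≈ 0.0021756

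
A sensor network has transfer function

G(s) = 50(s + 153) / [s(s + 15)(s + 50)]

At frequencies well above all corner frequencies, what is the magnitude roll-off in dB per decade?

Each pole contributes −20 dB/decade at high frequency; each zero contributes +20 dB/decade.
Net: 1 zero(s) − 3 pole(s) → -40 dB/decade.

-40 dB/decade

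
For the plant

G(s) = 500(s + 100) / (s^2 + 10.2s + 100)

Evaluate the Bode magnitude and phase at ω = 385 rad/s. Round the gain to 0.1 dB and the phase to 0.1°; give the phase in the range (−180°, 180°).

2.6 dB, -103.0°

At s = jω = j385:
zero (s+100): 100 + j385 → |·| = √(100²+385²) = √158225 ≈ 397.78, ∠ = arctan(385/100) ≈ 75.44°
quadratic: (j385)² + 10.2·j385 + 100 = -148125 + j3927 → |·| ≈ 1.4818e+05, ∠ ≈ 178.48°
|G| = 500 · 397.78 / 1.4818e+05 ≈ 1.3422
Gain = 20 log₁₀(1.3422) ≈ 2.56 dB
∠G = 75.44° − 178.48° = -103.04°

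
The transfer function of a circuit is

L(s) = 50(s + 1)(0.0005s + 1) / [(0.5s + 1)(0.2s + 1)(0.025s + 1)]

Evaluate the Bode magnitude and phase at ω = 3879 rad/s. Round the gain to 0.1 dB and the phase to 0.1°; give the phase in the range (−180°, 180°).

-50.8 dB, -116.6°

At ω = 3879 rad/s:
zero (1 + j3879·1) = 1 + j3879 → |·| ≈ 3879, ∠ ≈ 89.99°
zero (1 + j3879·0.0005) = 1 + j1.9395 → |·| ≈ 2.1821, ∠ ≈ 62.72°
pole (1 + j3879·0.5) = 1 + j1939.5 → |·| ≈ 1939.5, ∠ ≈ 89.97°
pole (1 + j3879·0.2) = 1 + j775.8 → |·| ≈ 775.8, ∠ ≈ 89.93°
pole (1 + j3879·0.025) = 1 + j96.975 → |·| ≈ 96.98, ∠ ≈ 89.41°
|L| = 50 · 3879 · 2.1821 / (1939.5 · 775.8 · 96.98) ≈ 0.0029003
Gain = 20 log₁₀(0.0029003) ≈ -50.75 dB
∠L = (89.99° + 62.72°) − (89.97° + 89.93° + 89.41°) = -116.60°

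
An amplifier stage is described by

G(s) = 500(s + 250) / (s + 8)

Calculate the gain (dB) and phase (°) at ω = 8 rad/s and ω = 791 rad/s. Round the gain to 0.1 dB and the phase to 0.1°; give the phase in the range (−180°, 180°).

At s = jω = j8:
zero (s+250): 250 + j8 → |·| = √(250²+8²) = √62564 ≈ 250.13, ∠ = arctan(8/250) ≈ 1.83°
pole (s+8): 8 + j8 → |·| = √(8²+8²) = √128 ≈ 11.314, ∠ = arctan(8/8) ≈ 45.00°
|G| = 500 · 250.13 / 11.314 ≈ 11054
Gain = 20 log₁₀(11054) ≈ 80.87 dB
∠G = 1.83° − 45.00° = -43.17°

At s = jω = j791:
zero (s+250): 250 + j791 → |·| = √(250²+791²) = √688181 ≈ 829.57, ∠ = arctan(791/250) ≈ 72.46°
pole (s+8): 8 + j791 → |·| = √(8²+791²) = √625745 ≈ 791.04, ∠ = arctan(791/8) ≈ 89.42°
|G| = 500 · 829.57 / 791.04 ≈ 524.35
Gain = 20 log₁₀(524.35) ≈ 54.39 dB
∠G = 72.46° − 89.42° = -16.96°

ω = 8: 80.9 dB, -43.2°; ω = 791: 54.4 dB, -17.0°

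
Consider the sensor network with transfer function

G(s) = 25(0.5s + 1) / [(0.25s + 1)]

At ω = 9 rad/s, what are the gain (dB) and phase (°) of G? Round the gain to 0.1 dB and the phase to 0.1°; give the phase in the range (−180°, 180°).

At ω = 9 rad/s:
zero (1 + j9·0.5) = 1 + j4.5 → |·| ≈ 4.6098, ∠ ≈ 77.47°
pole (1 + j9·0.25) = 1 + j2.25 → |·| ≈ 2.4622, ∠ ≈ 66.04°
|G| = 25 · 4.6098 / (2.4622) ≈ 46.806
Gain = 20 log₁₀(46.806) ≈ 33.41 dB
∠G = (77.47°) − (66.04°) = 11.43°

33.4 dB, 11.4°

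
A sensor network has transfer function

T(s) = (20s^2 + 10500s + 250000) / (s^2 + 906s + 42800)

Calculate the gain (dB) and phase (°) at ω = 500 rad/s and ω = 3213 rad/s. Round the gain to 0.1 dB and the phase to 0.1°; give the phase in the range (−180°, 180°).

Substitute s = j500:
Numerator: 20(j500)^2 + 10500(j500) + 250000 = -4750000 + j5250000
Denominator: (j500)^2 + 906(j500) + 42800 = -207200 + j453000
|N| = √(4750000² + 5250000²) ≈ 7.0799e+06, ∠N ≈ 132.14°
|D| = √(207200² + 453000²) ≈ 4.9814e+05, ∠D ≈ 114.58°
|T| = 7.0799e+06 / 4.9814e+05 ≈ 14.213
Gain = 20 log₁₀(14.213) ≈ 23.05 dB
∠T = 132.14° − 114.58° = 17.56°

Substitute s = j3213:
Numerator: 20(j3213)^2 + 10500(j3213) + 250000 = -206217380 + j33736500
Denominator: (j3213)^2 + 906(j3213) + 42800 = -10280569 + j2910978
|N| = √(206217380² + 33736500²) ≈ 2.0896e+08, ∠N ≈ 170.71°
|D| = √(10280569² + 2910978²) ≈ 1.0685e+07, ∠D ≈ 164.19°
|T| = 2.0896e+08 / 1.0685e+07 ≈ 19.556
Gain = 20 log₁₀(19.556) ≈ 25.83 dB
∠T = 170.71° − 164.19° = 6.52°

ω = 500: 23.1 dB, 17.6°; ω = 3213: 25.8 dB, 6.5°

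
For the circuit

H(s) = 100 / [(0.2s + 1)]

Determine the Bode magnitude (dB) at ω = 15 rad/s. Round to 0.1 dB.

30.0 dB

At ω = 15 rad/s:
pole (1 + j15·0.2) = 1 + j3 → |·| ≈ 3.1623, ∠ ≈ 71.57°
|H| = 100 · 1 / (3.1623) ≈ 31.623
Gain = 20 log₁₀(31.623) ≈ 30.00 dB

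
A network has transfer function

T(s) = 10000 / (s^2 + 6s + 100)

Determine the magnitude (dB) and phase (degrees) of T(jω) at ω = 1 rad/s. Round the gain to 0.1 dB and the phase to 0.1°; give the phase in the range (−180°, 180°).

At s = jω = j1:
quadratic: (j1)² + 6·j1 + 100 = 99 + j6 → |·| ≈ 99.182, ∠ ≈ 3.47°
|T| = 10000 / 99.182 ≈ 100.82
Gain = 20 log₁₀(100.82) ≈ 40.07 dB
∠T = 0.00° − 3.47° = -3.47°

40.1 dB, -3.5°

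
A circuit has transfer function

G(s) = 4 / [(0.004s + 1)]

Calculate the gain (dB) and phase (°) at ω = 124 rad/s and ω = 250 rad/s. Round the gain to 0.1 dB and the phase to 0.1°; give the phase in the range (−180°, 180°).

ω = 124: 11.1 dB, -26.4°; ω = 250: 9.0 dB, -45.0°

At ω = 124 rad/s:
pole (1 + j124·0.004) = 1 + j0.496 → |·| ≈ 1.1163, ∠ ≈ 26.38°
|G| = 4 · 1 / (1.1163) ≈ 3.5833
Gain = 20 log₁₀(3.5833) ≈ 11.09 dB
∠G = (0°) − (26.38°) = -26.38°

At ω = 250 rad/s:
pole (1 + j250·0.004) = 1 + j1 → |·| ≈ 1.4142, ∠ ≈ 45.00°
|G| = 4 · 1 / (1.4142) ≈ 2.8285
Gain = 20 log₁₀(2.8285) ≈ 9.03 dB
∠G = (0°) − (45.00°) = -45.00°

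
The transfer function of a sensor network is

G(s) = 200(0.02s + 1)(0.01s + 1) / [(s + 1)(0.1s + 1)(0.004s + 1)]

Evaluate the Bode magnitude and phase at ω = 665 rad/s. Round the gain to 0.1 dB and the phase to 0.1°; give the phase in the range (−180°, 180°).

At ω = 665 rad/s:
zero (1 + j665·0.02) = 1 + j13.3 → |·| ≈ 13.338, ∠ ≈ 85.70°
zero (1 + j665·0.01) = 1 + j6.65 → |·| ≈ 6.7248, ∠ ≈ 81.45°
pole (1 + j665·1) = 1 + j665 → |·| ≈ 665, ∠ ≈ 89.91°
pole (1 + j665·0.1) = 1 + j66.5 → |·| ≈ 66.508, ∠ ≈ 89.14°
pole (1 + j665·0.004) = 1 + j2.66 → |·| ≈ 2.8418, ∠ ≈ 69.40°
|G| = 200 · 13.338 · 6.7248 / (665 · 66.508 · 2.8418) ≈ 0.14273
Gain = 20 log₁₀(0.14273) ≈ -16.91 dB
∠G = (85.70° + 81.45°) − (89.91° + 89.14° + 69.40°) = -81.30°

-16.9 dB, -81.3°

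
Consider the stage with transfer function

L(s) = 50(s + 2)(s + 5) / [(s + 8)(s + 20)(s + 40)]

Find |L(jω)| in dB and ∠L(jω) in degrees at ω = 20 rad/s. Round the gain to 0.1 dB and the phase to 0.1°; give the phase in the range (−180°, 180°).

-2.4 dB, 20.5°

At s = jω = j20:
zero (s+2): 2 + j20 → |·| = √(2²+20²) = √404 ≈ 20.1, ∠ = arctan(20/2) ≈ 84.29°
zero (s+5): 5 + j20 → |·| = √(5²+20²) = √425 ≈ 20.616, ∠ = arctan(20/5) ≈ 75.96°
pole (s+8): 8 + j20 → |·| = √(8²+20²) = √464 ≈ 21.541, ∠ = arctan(20/8) ≈ 68.20°
pole (s+20): 20 + j20 → |·| = √(20²+20²) = √800 ≈ 28.284, ∠ = arctan(20/20) ≈ 45.00°
pole (s+40): 40 + j20 → |·| = √(40²+20²) = √2000 ≈ 44.721, ∠ = arctan(20/40) ≈ 26.57°
|L| = 50 · 414.38 / 27247 ≈ 0.76041
Gain = 20 log₁₀(0.76041) ≈ -2.38 dB
∠L = 160.25° − 139.77° = 20.48°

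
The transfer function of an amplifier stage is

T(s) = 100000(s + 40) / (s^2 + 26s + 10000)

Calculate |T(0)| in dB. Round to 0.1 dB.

T(0) = 100000·40 / 10000 = 400
20 log₁₀(400) ≈ 52.04 dB

52.0 dB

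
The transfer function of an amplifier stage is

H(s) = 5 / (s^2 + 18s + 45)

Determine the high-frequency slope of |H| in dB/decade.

-40 dB/decade

Each pole contributes −20 dB/decade at high frequency; each zero contributes +20 dB/decade.
Net: 0 zero(s) − 2 pole(s) → -40 dB/decade.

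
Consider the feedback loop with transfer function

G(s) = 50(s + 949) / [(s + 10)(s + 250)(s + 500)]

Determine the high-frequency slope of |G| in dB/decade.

Each pole contributes −20 dB/decade at high frequency; each zero contributes +20 dB/decade.
Net: 1 zero(s) − 3 pole(s) → -40 dB/decade.

-40 dB/decade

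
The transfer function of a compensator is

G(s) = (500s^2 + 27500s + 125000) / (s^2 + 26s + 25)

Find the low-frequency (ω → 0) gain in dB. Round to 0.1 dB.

G(0) = 125000 / 25 = 5000
20 log₁₀(5000) ≈ 73.98 dB

74.0 dB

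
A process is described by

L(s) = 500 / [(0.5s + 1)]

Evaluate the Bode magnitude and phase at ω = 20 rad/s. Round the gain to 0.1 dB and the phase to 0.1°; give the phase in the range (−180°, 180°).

At ω = 20 rad/s:
pole (1 + j20·0.5) = 1 + j10 → |·| ≈ 10.05, ∠ ≈ 84.29°
|L| = 500 · 1 / (10.05) ≈ 49.751
Gain = 20 log₁₀(49.751) ≈ 33.94 dB
∠L = (0°) − (84.29°) = -84.29°

33.9 dB, -84.3°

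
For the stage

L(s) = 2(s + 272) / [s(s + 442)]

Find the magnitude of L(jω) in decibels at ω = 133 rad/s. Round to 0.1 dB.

At s = jω = j133:
zero (s+272): 272 + j133 → |·| = √(272²+133²) = √91673 ≈ 302.78, ∠ = arctan(133/272) ≈ 26.06°
pole (s+442): 442 + j133 → |·| = √(442²+133²) = √213053 ≈ 461.58, ∠ = arctan(133/442) ≈ 16.75°
pole at origin: |s| = 133, ∠ = 90.00° (in denominator)
|L| = 2 · 302.78 / 61390 ≈ 0.0098641
Gain = 20 log₁₀(0.0098641) ≈ -40.12 dB

-40.1 dB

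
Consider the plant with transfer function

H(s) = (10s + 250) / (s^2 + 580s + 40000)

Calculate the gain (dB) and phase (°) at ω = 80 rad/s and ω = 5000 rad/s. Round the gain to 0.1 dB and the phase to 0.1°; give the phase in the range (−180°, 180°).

Substitute s = j80:
Numerator: 10(j80) + 250 = 250 + j800
Denominator: (j80)^2 + 580(j80) + 40000 = 33600 + j46400
|N| = √(250² + 800²) ≈ 838.15, ∠N ≈ 72.65°
|D| = √(33600² + 46400²) ≈ 57288, ∠D ≈ 54.09°
|H| = 838.15 / 57288 ≈ 0.01463
Gain = 20 log₁₀(0.01463) ≈ -36.70 dB
∠H = 72.65° − 54.09° = 18.56°

Substitute s = j5000:
Numerator: 10(j5000) + 250 = 250 + j50000
Denominator: (j5000)^2 + 580(j5000) + 40000 = -24960000 + j2900000
|N| = √(250² + 50000²) ≈ 50001, ∠N ≈ 89.71°
|D| = √(24960000² + 2900000²) ≈ 2.5128e+07, ∠D ≈ 173.37°
|H| = 50001 / 2.5128e+07 ≈ 0.0019899
Gain = 20 log₁₀(0.0019899) ≈ -54.02 dB
∠H = 89.71° − 173.37° = -83.66°

ω = 80: -36.7 dB, 18.6°; ω = 5000: -54.0 dB, -83.7°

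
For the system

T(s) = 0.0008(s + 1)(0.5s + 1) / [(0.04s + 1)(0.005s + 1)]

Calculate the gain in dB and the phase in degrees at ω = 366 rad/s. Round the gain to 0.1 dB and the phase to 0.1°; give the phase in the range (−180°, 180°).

At ω = 366 rad/s:
zero (1 + j366·1) = 1 + j366 → |·| ≈ 366, ∠ ≈ 89.84°
zero (1 + j366·0.5) = 1 + j183 → |·| ≈ 183, ∠ ≈ 89.69°
pole (1 + j366·0.04) = 1 + j14.64 → |·| ≈ 14.674, ∠ ≈ 86.09°
pole (1 + j366·0.005) = 1 + j1.83 → |·| ≈ 2.0854, ∠ ≈ 61.35°
|T| = 0.0008 · 366 · 183 / (14.674 · 2.0854) ≈ 1.751
Gain = 20 log₁₀(1.751) ≈ 4.87 dB
∠T = (89.84° + 89.69°) − (86.09° + 61.35°) = 32.09°

4.9 dB, 32.1°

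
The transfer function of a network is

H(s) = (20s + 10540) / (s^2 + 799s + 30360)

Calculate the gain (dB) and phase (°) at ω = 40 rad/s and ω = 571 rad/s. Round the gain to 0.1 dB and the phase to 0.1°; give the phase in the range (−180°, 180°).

ω = 40: -12.2 dB, -43.7°; ω = 571: -30.9 dB, -75.7°

Substitute s = j40:
Numerator: 20(j40) + 10540 = 10540 + j800
Denominator: (j40)^2 + 799(j40) + 30360 = 28760 + j31960
|N| = √(10540² + 800²) ≈ 10570, ∠N ≈ 4.34°
|D| = √(28760² + 31960²) ≈ 42995, ∠D ≈ 48.02°
|H| = 10570 / 42995 ≈ 0.24584
Gain = 20 log₁₀(0.24584) ≈ -12.19 dB
∠H = 4.34° − 48.02° = -43.68°

Substitute s = j571:
Numerator: 20(j571) + 10540 = 10540 + j11420
Denominator: (j571)^2 + 799(j571) + 30360 = -295681 + j456229
|N| = √(10540² + 11420²) ≈ 15541, ∠N ≈ 47.29°
|D| = √(295681² + 456229²) ≈ 5.4367e+05, ∠D ≈ 122.95°
|H| = 15541 / 5.4367e+05 ≈ 0.028585
Gain = 20 log₁₀(0.028585) ≈ -30.88 dB
∠H = 47.29° − 122.95° = -75.66°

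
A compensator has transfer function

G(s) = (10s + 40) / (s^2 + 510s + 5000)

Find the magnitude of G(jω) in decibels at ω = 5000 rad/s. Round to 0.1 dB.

Substitute s = j5000:
Numerator: 10(j5000) + 40 = 40 + j50000
Denominator: (j5000)^2 + 510(j5000) + 5000 = -24995000 + j2550000
|N| = √(40² + 50000²) ≈ 50000, ∠N ≈ 89.95°
|D| = √(24995000² + 2550000²) ≈ 2.5125e+07, ∠D ≈ 174.17°
|G| = 50000 / 2.5125e+07 ≈ 0.00199
Gain = 20 log₁₀(0.00199) ≈ -54.02 dB

-54.0 dB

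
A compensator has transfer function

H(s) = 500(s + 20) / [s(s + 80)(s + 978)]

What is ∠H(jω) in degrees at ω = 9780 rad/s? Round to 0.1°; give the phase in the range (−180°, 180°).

-173.9°

At s = jω = j9780:
zero (s+20): 20 + j9780 → |·| = √(20²+9780²) = √95648800 ≈ 9780, ∠ = arctan(9780/20) ≈ 89.88°
pole (s+80): 80 + j9780 → |·| = √(80²+9780²) = √95654800 ≈ 9780.3, ∠ = arctan(9780/80) ≈ 89.53°
pole (s+978): 978 + j9780 → |·| = √(978²+9780²) = √96604884 ≈ 9828.8, ∠ = arctan(9780/978) ≈ 84.29°
pole at origin: |s| = 9780, ∠ = 90.00° (in denominator)
∠H = 89.88° − 263.82° = -173.94°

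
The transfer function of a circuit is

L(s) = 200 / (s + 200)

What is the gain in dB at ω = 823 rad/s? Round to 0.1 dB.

-12.5 dB

Substitute s = j823:
Numerator: 200 = 200 + j0
Denominator: (j823) + 200 = 200 + j823
|N| = √(200² + 0²) ≈ 200, ∠N ≈ 0.00°
|D| = √(200² + 823²) ≈ 846.95, ∠D ≈ 76.34°
|L| = 200 / 846.95 ≈ 0.23614
Gain = 20 log₁₀(0.23614) ≈ -12.54 dB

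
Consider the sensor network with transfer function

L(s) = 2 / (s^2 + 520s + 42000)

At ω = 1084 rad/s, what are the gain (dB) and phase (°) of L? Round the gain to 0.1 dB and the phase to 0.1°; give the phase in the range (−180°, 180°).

Substitute s = j1084:
Numerator: 2 = 2 + j0
Denominator: (j1084)^2 + 520(j1084) + 42000 = -1133056 + j563680
|N| = √(2² + 0²) ≈ 2, ∠N ≈ 0.00°
|D| = √(1133056² + 563680²) ≈ 1.2655e+06, ∠D ≈ 153.55°
|L| = 2 / 1.2655e+06 ≈ 1.5804e-06
Gain = 20 log₁₀(1.5804e-06) ≈ -116.02 dB
∠L = 0.00° − 153.55° = -153.55°

-116.0 dB, -153.6°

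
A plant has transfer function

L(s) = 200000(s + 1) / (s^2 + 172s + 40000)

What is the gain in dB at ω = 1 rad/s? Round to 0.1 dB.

17.0 dB

At s = jω = j1:
zero (s+1): 1 + j1 → |·| = √(1²+1²) = √2 ≈ 1.4142, ∠ = arctan(1/1) ≈ 45.00°
quadratic: (j1)² + 172·j1 + 40000 = 39999 + j172 → |·| ≈ 39999, ∠ ≈ 0.25°
|L| = 200000 · 1.4142 / 39999 ≈ 7.0712
Gain = 20 log₁₀(7.0712) ≈ 16.99 dB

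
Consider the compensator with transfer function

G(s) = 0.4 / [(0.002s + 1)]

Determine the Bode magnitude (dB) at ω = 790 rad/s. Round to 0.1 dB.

At ω = 790 rad/s:
pole (1 + j790·0.002) = 1 + j1.58 → |·| ≈ 1.8699, ∠ ≈ 57.67°
|G| = 0.4 · 1 / (1.8699) ≈ 0.21392
Gain = 20 log₁₀(0.21392) ≈ -13.39 dB

-13.4 dB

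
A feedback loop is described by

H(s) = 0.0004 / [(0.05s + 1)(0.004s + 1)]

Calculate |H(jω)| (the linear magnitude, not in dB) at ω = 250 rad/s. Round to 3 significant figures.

At ω = 250 rad/s:
pole (1 + j250·0.05) = 1 + j12.5 → |·| ≈ 12.54, ∠ ≈ 85.43°
pole (1 + j250·0.004) = 1 + j1 → |·| ≈ 1.4142, ∠ ≈ 45.00°
|H| = 0.0004 · 1 / (12.54 · 1.4142) ≈ 2.2555e-05

2.26e-05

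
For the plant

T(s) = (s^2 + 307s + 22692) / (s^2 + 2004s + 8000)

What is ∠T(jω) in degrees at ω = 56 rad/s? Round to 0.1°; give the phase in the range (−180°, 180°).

-46.2°

Substitute s = j56:
Numerator: (j56)^2 + 307(j56) + 22692 = 19556 + j17192
Denominator: (j56)^2 + 2004(j56) + 8000 = 4864 + j112224
|N| = √(19556² + 17192²) ≈ 26038, ∠N ≈ 41.32°
|D| = √(4864² + 112224²) ≈ 1.1233e+05, ∠D ≈ 87.52°
∠T = 41.32° − 87.52° = -46.20°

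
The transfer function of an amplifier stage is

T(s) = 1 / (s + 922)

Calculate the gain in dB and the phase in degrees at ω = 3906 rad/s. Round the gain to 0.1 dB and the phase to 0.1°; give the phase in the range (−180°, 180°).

-72.1 dB, -76.7°

Substitute s = j3906:
Numerator: 1 = 1 + j0
Denominator: (j3906) + 922 = 922 + j3906
|N| = √(1² + 0²) ≈ 1, ∠N ≈ 0.00°
|D| = √(922² + 3906²) ≈ 4013.3, ∠D ≈ 76.72°
|T| = 1 / 4013.3 ≈ 0.00024917
Gain = 20 log₁₀(0.00024917) ≈ -72.07 dB
∠T = 0.00° − 76.72° = -76.72°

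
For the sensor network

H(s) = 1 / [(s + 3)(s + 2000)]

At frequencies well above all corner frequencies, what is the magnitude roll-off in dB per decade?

-40 dB/decade

Each pole contributes −20 dB/decade at high frequency; each zero contributes +20 dB/decade.
Net: 0 zero(s) − 2 pole(s) → -40 dB/decade.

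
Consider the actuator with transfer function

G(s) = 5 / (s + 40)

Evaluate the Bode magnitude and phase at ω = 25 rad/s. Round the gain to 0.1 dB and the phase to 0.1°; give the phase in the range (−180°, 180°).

-19.5 dB, -32.0°

Substitute s = j25:
Numerator: 5 = 5 + j0
Denominator: (j25) + 40 = 40 + j25
|N| = √(5² + 0²) ≈ 5, ∠N ≈ 0.00°
|D| = √(40² + 25²) ≈ 47.17, ∠D ≈ 32.01°
|G| = 5 / 47.17 ≈ 0.106
Gain = 20 log₁₀(0.106) ≈ -19.49 dB
∠G = 0.00° − 32.01° = -32.01°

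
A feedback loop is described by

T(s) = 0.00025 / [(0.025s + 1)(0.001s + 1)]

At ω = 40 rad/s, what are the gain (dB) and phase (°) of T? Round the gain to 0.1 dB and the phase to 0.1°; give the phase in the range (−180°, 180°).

At ω = 40 rad/s:
pole (1 + j40·0.025) = 1 + j1 → |·| ≈ 1.4142, ∠ ≈ 45.00°
pole (1 + j40·0.001) = 1 + j0.04 → |·| ≈ 1.0008, ∠ ≈ 2.29°
|T| = 0.00025 · 1 / (1.4142 · 1.0008) ≈ 0.00017664
Gain = 20 log₁₀(0.00017664) ≈ -75.06 dB
∠T = (0°) − (45.00° + 2.29°) = -47.29°

-75.1 dB, -47.3°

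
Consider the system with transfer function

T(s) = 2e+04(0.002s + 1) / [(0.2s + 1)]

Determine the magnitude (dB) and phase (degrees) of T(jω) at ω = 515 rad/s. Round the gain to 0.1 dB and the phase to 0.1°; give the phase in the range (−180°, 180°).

48.9 dB, -43.6°

At ω = 515 rad/s:
zero (1 + j515·0.002) = 1 + j1.03 → |·| ≈ 1.4356, ∠ ≈ 45.85°
pole (1 + j515·0.2) = 1 + j103 → |·| ≈ 103, ∠ ≈ 89.44°
|T| = 2e+04 · 1.4356 / (103) ≈ 278.76
Gain = 20 log₁₀(278.76) ≈ 48.90 dB
∠T = (45.85°) − (89.44°) = -43.59°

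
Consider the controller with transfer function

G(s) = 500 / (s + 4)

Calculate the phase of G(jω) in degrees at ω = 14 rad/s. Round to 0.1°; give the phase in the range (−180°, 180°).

-74.1°

At s = jω = j14:
pole (s+4): 4 + j14 → |·| = √(4²+14²) = √212 ≈ 14.56, ∠ = arctan(14/4) ≈ 74.05°
∠G = 0.00° − 74.05° = -74.05°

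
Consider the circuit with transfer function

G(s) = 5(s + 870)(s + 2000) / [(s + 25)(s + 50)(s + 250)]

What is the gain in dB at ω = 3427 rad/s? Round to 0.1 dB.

At s = jω = j3427:
zero (s+870): 870 + j3427 → |·| = √(870²+3427²) = √12501229 ≈ 3535.7, ∠ = arctan(3427/870) ≈ 75.76°
zero (s+2000): 2000 + j3427 → |·| = √(2000²+3427²) = √15744329 ≈ 3967.9, ∠ = arctan(3427/2000) ≈ 59.73°
pole (s+25): 25 + j3427 → |·| = √(25²+3427²) = √11744954 ≈ 3427.1, ∠ = arctan(3427/25) ≈ 89.58°
pole (s+50): 50 + j3427 → |·| = √(50²+3427²) = √11746829 ≈ 3427.4, ∠ = arctan(3427/50) ≈ 89.16°
pole (s+250): 250 + j3427 → |·| = √(250²+3427²) = √11806829 ≈ 3436.1, ∠ = arctan(3427/250) ≈ 85.83°
|G| = 5 · 1.4029e+07 / 4.0361e+10 ≈ 0.0017379
Gain = 20 log₁₀(0.0017379) ≈ -55.20 dB

-55.2 dB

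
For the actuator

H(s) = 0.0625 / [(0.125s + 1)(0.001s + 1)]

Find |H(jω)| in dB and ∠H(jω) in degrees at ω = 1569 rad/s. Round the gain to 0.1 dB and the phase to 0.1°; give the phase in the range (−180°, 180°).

-75.3 dB, -147.2°

At ω = 1569 rad/s:
pole (1 + j1569·0.125) = 1 + j196.125 → |·| ≈ 196.13, ∠ ≈ 89.71°
pole (1 + j1569·0.001) = 1 + j1.569 → |·| ≈ 1.8606, ∠ ≈ 57.49°
|H| = 0.0625 · 1 / (196.13 · 1.8606) ≈ 0.00017127
Gain = 20 log₁₀(0.00017127) ≈ -75.33 dB
∠H = (0°) − (89.71° + 57.49°) = -147.20°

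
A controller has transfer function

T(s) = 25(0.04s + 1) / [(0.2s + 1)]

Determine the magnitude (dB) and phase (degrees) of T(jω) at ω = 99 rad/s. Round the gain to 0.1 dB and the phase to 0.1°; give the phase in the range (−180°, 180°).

14.2 dB, -11.3°

At ω = 99 rad/s:
zero (1 + j99·0.04) = 1 + j3.96 → |·| ≈ 4.0843, ∠ ≈ 75.83°
pole (1 + j99·0.2) = 1 + j19.8 → |·| ≈ 19.825, ∠ ≈ 87.11°
|T| = 25 · 4.0843 / (19.825) ≈ 5.1504
Gain = 20 log₁₀(5.1504) ≈ 14.24 dB
∠T = (75.83°) − (87.11°) = -11.28°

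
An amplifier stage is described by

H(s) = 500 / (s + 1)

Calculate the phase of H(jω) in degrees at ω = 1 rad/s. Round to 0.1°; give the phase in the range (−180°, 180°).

-45.0°

At s = jω = j1:
pole (s+1): 1 + j1 → |·| = √(1²+1²) = √2 ≈ 1.4142, ∠ = arctan(1/1) ≈ 45.00°
∠H = 0.00° − 45.00° = -45.00°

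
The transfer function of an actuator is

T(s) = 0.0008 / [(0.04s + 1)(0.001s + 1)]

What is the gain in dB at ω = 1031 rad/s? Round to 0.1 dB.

-97.4 dB

At ω = 1031 rad/s:
pole (1 + j1031·0.04) = 1 + j41.24 → |·| ≈ 41.252, ∠ ≈ 88.61°
pole (1 + j1031·0.001) = 1 + j1.031 → |·| ≈ 1.4363, ∠ ≈ 45.87°
|T| = 0.0008 · 1 / (41.252 · 1.4363) ≈ 1.3502e-05
Gain = 20 log₁₀(1.3502e-05) ≈ -97.39 dB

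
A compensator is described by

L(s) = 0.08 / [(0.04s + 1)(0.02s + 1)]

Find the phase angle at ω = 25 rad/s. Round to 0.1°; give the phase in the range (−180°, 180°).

-71.6°

At ω = 25 rad/s:
pole (1 + j25·0.04) = 1 + j1 → |·| ≈ 1.4142, ∠ ≈ 45.00°
pole (1 + j25·0.02) = 1 + j0.5 → |·| ≈ 1.118, ∠ ≈ 26.57°
∠L = (0°) − (45.00° + 26.57°) = -71.57°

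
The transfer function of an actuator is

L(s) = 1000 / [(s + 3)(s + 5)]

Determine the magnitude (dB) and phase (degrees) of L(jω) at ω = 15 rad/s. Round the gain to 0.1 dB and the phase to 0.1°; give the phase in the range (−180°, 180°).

At s = jω = j15:
pole (s+3): 3 + j15 → |·| = √(3²+15²) = √234 ≈ 15.297, ∠ = arctan(15/3) ≈ 78.69°
pole (s+5): 5 + j15 → |·| = √(5²+15²) = √250 ≈ 15.811, ∠ = arctan(15/5) ≈ 71.57°
|L| = 1000 / 241.86 ≈ 4.1346
Gain = 20 log₁₀(4.1346) ≈ 12.33 dB
∠L = 0.00° − 150.26° = -150.26°

12.3 dB, -150.3°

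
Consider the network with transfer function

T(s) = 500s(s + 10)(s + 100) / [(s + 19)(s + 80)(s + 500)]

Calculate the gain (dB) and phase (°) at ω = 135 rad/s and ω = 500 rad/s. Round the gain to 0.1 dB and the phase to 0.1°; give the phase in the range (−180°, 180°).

ω = 135: 42.8 dB, 72.8°; ω = 500: 51.0 dB, 43.8°

At s = jω = j135:
zero (s+10): 10 + j135 → |·| = √(10²+135²) = √18325 ≈ 135.37, ∠ = arctan(135/10) ≈ 85.76°
zero (s+100): 100 + j135 → |·| = √(100²+135²) = √28225 ≈ 168, ∠ = arctan(135/100) ≈ 53.47°
zero at origin: s = j135 → |·| = 135, ∠ = 90.00°
pole (s+19): 19 + j135 → |·| = √(19²+135²) = √18586 ≈ 136.33, ∠ = arctan(135/19) ≈ 81.99°
pole (s+80): 80 + j135 → |·| = √(80²+135²) = √24625 ≈ 156.92, ∠ = arctan(135/80) ≈ 59.35°
pole (s+500): 500 + j135 → |·| = √(500²+135²) = √268225 ≈ 517.9, ∠ = arctan(135/500) ≈ 15.11°
|T| = 500 · 3.0702e+06 / 1.1079e+07 ≈ 138.56
Gain = 20 log₁₀(138.56) ≈ 42.83 dB
∠T = 229.23° − 156.45° = 72.78°

At s = jω = j500:
zero (s+10): 10 + j500 → |·| = √(10²+500²) = √250100 ≈ 500.1, ∠ = arctan(500/10) ≈ 88.85°
zero (s+100): 100 + j500 → |·| = √(100²+500²) = √260000 ≈ 509.9, ∠ = arctan(500/100) ≈ 78.69°
zero at origin: s = j500 → |·| = 500, ∠ = 90.00°
pole (s+19): 19 + j500 → |·| = √(19²+500²) = √250361 ≈ 500.36, ∠ = arctan(500/19) ≈ 87.82°
pole (s+80): 80 + j500 → |·| = √(80²+500²) = √256400 ≈ 506.36, ∠ = arctan(500/80) ≈ 80.91°
pole (s+500): 500 + j500 → |·| = √(500²+500²) = √500000 ≈ 707.11, ∠ = arctan(500/500) ≈ 45.00°
|T| = 500 · 1.275e+08 / 1.7916e+08 ≈ 355.83
Gain = 20 log₁₀(355.83) ≈ 51.02 dB
∠T = 257.54° − 213.73° = 43.81°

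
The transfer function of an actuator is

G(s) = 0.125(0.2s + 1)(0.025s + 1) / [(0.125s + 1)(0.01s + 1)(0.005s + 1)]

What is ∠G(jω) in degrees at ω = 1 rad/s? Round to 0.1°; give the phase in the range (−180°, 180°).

4.8°

At ω = 1 rad/s:
zero (1 + j1·0.2) = 1 + j0.2 → |·| ≈ 1.0198, ∠ ≈ 11.31°
zero (1 + j1·0.025) = 1 + j0.025 → |·| ≈ 1.0003, ∠ ≈ 1.43°
pole (1 + j1·0.125) = 1 + j0.125 → |·| ≈ 1.0078, ∠ ≈ 7.13°
pole (1 + j1·0.01) = 1 + j0.01 → |·| ≈ 1, ∠ ≈ 0.57°
pole (1 + j1·0.005) = 1 + j0.005 → |·| ≈ 1, ∠ ≈ 0.29°
∠G = (11.31° + 1.43°) − (7.13° + 0.57° + 0.29°) = 4.75°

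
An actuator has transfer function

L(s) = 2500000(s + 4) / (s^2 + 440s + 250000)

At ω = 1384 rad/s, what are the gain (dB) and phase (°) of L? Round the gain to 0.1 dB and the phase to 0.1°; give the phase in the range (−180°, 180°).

65.8 dB, -70.1°

At s = jω = j1384:
zero (s+4): 4 + j1384 → |·| = √(4²+1384²) = √1915472 ≈ 1384, ∠ = arctan(1384/4) ≈ 89.83°
quadratic: (j1384)² + 440·j1384 + 250000 = -1665456 + j608960 → |·| ≈ 1.7733e+06, ∠ ≈ 159.92°
|L| = 2500000 · 1384 / 1.7733e+06 ≈ 1951.2
Gain = 20 log₁₀(1951.2) ≈ 65.81 dB
∠L = 89.83° − 159.92° = -70.09°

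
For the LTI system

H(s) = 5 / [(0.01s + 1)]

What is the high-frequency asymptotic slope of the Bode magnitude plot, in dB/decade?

-20 dB/decade

Each pole contributes −20 dB/decade at high frequency; each zero contributes +20 dB/decade.
Net: 0 zero(s) − 1 pole(s) → -20 dB/decade.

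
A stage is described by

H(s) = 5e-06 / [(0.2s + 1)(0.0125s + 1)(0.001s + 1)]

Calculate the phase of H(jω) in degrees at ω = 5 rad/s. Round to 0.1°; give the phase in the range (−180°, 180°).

-48.9°

At ω = 5 rad/s:
pole (1 + j5·0.2) = 1 + j1 → |·| ≈ 1.4142, ∠ ≈ 45.00°
pole (1 + j5·0.0125) = 1 + j0.0625 → |·| ≈ 1.002, ∠ ≈ 3.58°
pole (1 + j5·0.001) = 1 + j0.005 → |·| ≈ 1, ∠ ≈ 0.29°
∠H = (0°) − (45.00° + 3.58° + 0.29°) = -48.87°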